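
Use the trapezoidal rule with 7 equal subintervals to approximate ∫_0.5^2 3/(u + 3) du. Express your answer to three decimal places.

1.071

Δu = (2 − 0.5)/7 = 3/14.
f(0.5) = 6/7, f(5/7) = 21/26, f(13/14) = 42/55, f(8/7) = 21/29, f(19/14) = 42/61, f(11/7) = 0.65625, f(25/14) = 42/67, f(2) = 0.6.
T_7 = (Δu/2)·[f(u_0) + 2f(u_1) + ... + 2f(u_{6}) + f(u_7)].
Sum ≈ 1.071.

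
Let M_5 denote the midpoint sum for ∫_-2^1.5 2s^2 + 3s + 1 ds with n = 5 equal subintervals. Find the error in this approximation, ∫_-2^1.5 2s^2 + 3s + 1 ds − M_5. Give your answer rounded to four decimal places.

Exact integral: ∫_-2^1.5 f(s) ds ≈ 8.458333.
M_5 = 8.1725.
Error ≈ 8.458333 − 8.1725 ≈ 0.2858.

0.2858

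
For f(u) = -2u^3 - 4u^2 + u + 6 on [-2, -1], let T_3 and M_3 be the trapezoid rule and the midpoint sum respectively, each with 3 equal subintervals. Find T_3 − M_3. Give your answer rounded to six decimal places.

0.138889

T_3 ≈ 2.75925926.
M_3 ≈ 2.62037037.
T_3 − M_3 ≈ 0.138889.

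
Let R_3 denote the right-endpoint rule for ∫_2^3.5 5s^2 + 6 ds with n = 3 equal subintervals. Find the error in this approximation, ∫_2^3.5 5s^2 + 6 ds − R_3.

Exact integral: ∫_2^3.5 f(s) ds = 67.125.
R_3 = 77.75.
Error = 67.125 − 77.75 = -10.625.

-10.625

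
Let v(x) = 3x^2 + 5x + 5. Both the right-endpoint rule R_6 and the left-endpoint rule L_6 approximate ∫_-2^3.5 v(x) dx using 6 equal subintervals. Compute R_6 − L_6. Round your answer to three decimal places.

47.896

R_6 ≈ 125.25868.
L_6 ≈ 77.36285.
R_6 − L_6 ≈ 47.896.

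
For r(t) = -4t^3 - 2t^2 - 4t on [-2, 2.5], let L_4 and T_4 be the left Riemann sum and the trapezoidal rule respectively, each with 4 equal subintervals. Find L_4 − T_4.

65.8125

L_4 = 17.75390625.
T_4 = -48.05859375.
L_4 − T_4 = 65.8125.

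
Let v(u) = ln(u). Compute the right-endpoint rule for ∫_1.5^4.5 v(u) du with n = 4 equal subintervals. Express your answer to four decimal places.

Δu = (4.5 − 1.5)/4 = 0.75.
Right endpoints: 2.25, 3, 3.75, 4.5.
v(2.25) ≈ 0.8109, v(3) ≈ 1.0986, v(3.75) ≈ 1.3218, v(4.5) ≈ 1.5041.
Sum = Δu · [v(2.25) + v(3) + v(3.75) + v(4.5)].
Sum ≈ 3.5515.

3.5515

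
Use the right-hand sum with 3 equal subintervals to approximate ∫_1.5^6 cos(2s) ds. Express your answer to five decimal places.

1.33934

Δs = (6 − 1.5)/3 = 1.5.
Right endpoints: 3, 4.5, 6.
f(3) ≈ 0.96017, f(4.5) ≈ -0.91113, f(6) ≈ 0.84385.
Sum = Δs · [f(3) + f(4.5) + f(6)].
Sum ≈ 1.33934.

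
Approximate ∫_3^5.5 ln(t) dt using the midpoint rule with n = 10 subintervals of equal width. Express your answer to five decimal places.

Δt = (5.5 − 3)/10 = 0.25.
Midpoints: 3.125, 3.375, 3.625, 3.875, 4.125, 4.375, 4.625, 4.875, 5.125, 5.375.
f(3.125) ≈ 1.13943, f(3.375) ≈ 1.21640, f(3.625) ≈ 1.28785, f(3.875) ≈ 1.35455, f(4.125) ≈ 1.41707, f(4.375) ≈ 1.47591, f(4.625) ≈ 1.53148, f(4.875) ≈ 1.58412, f(5.125) ≈ 1.63413, f(5.375) ≈ 1.68176.
Sum = Δt · [f(3.125) + f(3.375) + f(3.625) + ...].
Sum ≈ 3.58067.

3.58067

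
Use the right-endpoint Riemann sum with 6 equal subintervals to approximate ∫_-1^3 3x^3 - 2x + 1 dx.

Δx = (3 − (-1))/6 = 2/3.
Right endpoints: -1/3, 1/3, 1, 5/3, 7/3, 3.
f(-1/3) = 14/9, f(1/3) = 4/9, f(1) = 2, f(5/3) = 104/9, f(7/3) = 310/9, f(3) = 76.
Sum = Δx · [f(-1/3) + f(1/3) + f(1) + ...].
Sum = 84.

84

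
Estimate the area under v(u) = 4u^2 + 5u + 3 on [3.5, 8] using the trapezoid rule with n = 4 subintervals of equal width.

772.171875

Δu = (8 − 3.5)/4 = 1.125.
v(3.5) = 69.5, v(4.625) = 111.6875, v(5.75) = 164, v(6.875) = 226.4375, v(8) = 299.
T_4 = (Δu/2)·[v(u_0) + 2v(u_1) + 2v(u_2) + 2v(u_3) + v(u_4)].
Sum = 772.171875.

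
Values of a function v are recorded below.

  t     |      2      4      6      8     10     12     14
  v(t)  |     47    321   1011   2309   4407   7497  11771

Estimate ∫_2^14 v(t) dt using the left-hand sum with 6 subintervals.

31184

Δt = 2.
Sum = 2·[47 + 321 + 1011 + 2309 + 4407 + 7497] = 31184.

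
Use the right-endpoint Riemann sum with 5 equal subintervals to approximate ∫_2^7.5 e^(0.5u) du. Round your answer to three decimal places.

103.494

Δu = (7.5 − 2)/5 = 1.1.
Right endpoints: 3.1, 4.2, 5.3, 6.4, 7.5.
f(3.1) ≈ 4.711, f(4.2) ≈ 8.166, f(5.3) ≈ 14.154, f(6.4) ≈ 24.533, f(7.5) ≈ 42.521.
Sum = Δu · [f(3.1) + f(4.2) + f(5.3) + f(6.4) + f(7.5)].
Sum ≈ 103.494.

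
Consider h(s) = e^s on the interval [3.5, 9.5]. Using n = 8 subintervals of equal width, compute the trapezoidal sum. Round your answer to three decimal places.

13945.517

Δs = (9.5 − 3.5)/8 = 0.75.
h(3.5) ≈ 33.115, h(4.25) ≈ 70.105, h(5) ≈ 148.413, h(5.75) ≈ 314.191, h(6.5) ≈ 665.142, h(7.25) ≈ 1408.105, h(8) ≈ 2980.958, h(8.75) ≈ 6310.688, h(9.5) ≈ 13359.727.
T_8 = (Δs/2)·[h(s_0) + 2h(s_1) + ... + 2h(s_{7}) + h(s_8)].
Sum ≈ 13945.517.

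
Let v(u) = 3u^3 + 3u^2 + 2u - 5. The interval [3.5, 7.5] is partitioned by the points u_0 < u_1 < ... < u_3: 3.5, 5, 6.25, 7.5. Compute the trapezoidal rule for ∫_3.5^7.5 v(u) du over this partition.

Subinterval widths: 1.5, 1.25, 1.25.
v(3.5) = 167.375, v(5) = 455, v(6.25) = 857.109375, v(7.5) = 1444.375.
On each subinterval the trapezoid contributes (Δu_i/2)·[v(u_{i-1}) + v(u_i)].
Sum = 2725.27734375.

2725.27734375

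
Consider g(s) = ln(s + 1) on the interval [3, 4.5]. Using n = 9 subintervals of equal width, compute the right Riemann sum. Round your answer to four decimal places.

2.3573

Δs = (4.5 − 3)/9 = 1/6.
Right endpoints: 19/6, 10/3, 3.5, 11/3, 23/6, 4, 25/6, 13/3, 4.5.
g(19/6) ≈ 1.4271, g(10/3) ≈ 1.4663, g(3.5) ≈ 1.5041, g(11/3) ≈ 1.5404, g(23/6) ≈ 1.5755, g(4) ≈ 1.6094, g(25/6) ≈ 1.6422, g(13/3) ≈ 1.6740, g(4.5) ≈ 1.7047.
Sum = Δs · [g(19/6) + g(10/3) + g(3.5) + ...].
Sum ≈ 2.3573.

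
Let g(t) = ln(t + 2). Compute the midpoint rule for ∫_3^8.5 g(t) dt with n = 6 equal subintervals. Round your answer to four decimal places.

Δt = (8.5 − 3)/6 = 11/12.
Midpoints: 83/24, 4.375, 127/24, 149/24, 7.125, 193/24.
g(83/24) ≈ 1.6971, g(4.375) ≈ 1.8524, g(127/24) ≈ 1.9867, g(149/24) ≈ 2.1051, g(7.125) ≈ 2.2110, g(193/24) ≈ 2.3067.
Sum = Δt · [g(83/24) + g(4.375) + g(127/24) + ...].
Sum ≈ 11.1459.

11.1459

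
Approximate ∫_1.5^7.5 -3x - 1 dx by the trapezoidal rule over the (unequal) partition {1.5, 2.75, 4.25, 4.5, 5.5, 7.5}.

Subinterval widths: 1.25, 1.5, 0.25, 1, 2.
f(1.5) = -5.5, f(2.75) = -9.25, f(4.25) = -13.75, f(4.5) = -14.5, f(5.5) = -17.5, f(7.5) = -23.5.
On each subinterval the trapezoid contributes (Δx_i/2)·[f(x_{i-1}) + f(x_i)].
Sum = -87.

-87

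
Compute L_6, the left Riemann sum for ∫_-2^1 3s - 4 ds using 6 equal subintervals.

Δs = (1 − (-2))/6 = 0.5.
Left endpoints: -2, -1.5, -1, -0.5, 0, 0.5.
f(-2) = -10, f(-1.5) = -8.5, f(-1) = -7, f(-0.5) = -5.5, f(0) = -4, f(0.5) = -2.5.
Sum = Δs · [f(-2) + f(-1.5) + f(-1) + ...].
Sum = -18.75.

-18.75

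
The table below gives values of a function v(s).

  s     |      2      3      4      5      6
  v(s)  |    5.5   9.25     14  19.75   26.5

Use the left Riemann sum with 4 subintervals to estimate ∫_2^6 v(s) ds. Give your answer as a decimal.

48.5

Δs = 1.
Sum = 1·[5.5 + 9.25 + 14 + 19.75] = 48.5.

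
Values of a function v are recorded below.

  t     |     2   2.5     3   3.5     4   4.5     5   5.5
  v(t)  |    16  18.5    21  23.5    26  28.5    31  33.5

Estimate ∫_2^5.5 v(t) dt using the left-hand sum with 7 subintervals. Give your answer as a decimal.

82.25

Δt = 0.5.
Sum = 0.5·[16 + 18.5 + 21 + 23.5 + 26 + 28.5 + 31] = 82.25.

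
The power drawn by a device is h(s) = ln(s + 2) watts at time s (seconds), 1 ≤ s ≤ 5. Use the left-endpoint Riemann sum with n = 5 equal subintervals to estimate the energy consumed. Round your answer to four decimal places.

5.9765

Δs = (5 − 1)/5 = 0.8.
Left endpoints: 1, 1.8, 2.6, 3.4, 4.2.
h(1) ≈ 1.0986, h(1.8) ≈ 1.3350, h(2.6) ≈ 1.5261, h(3.4) ≈ 1.6864, h(4.2) ≈ 1.8245.
Sum = Δs · [h(1) + h(1.8) + h(2.6) + h(3.4) + h(4.2)].
Sum ≈ 5.9765.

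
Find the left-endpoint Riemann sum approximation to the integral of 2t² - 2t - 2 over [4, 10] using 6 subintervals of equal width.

452

Δt = (10 − 4)/6 = 1.
Left endpoints: 4, 5, 6, 7, 8, 9.
f(4) = 22, f(5) = 38, f(6) = 58, f(7) = 82, f(8) = 110, f(9) = 142.
Sum = Δt · [f(4) + f(5) + f(6) + ...].
Sum = 452.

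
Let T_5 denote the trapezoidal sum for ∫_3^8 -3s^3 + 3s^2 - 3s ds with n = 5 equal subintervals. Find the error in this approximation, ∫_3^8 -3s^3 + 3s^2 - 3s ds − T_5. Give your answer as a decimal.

38.75

Exact integral: ∫_3^8 f(s) ds = -2608.75.
T_5 = -2647.5.
Error = -2608.75 − (-2647.5) = 38.75.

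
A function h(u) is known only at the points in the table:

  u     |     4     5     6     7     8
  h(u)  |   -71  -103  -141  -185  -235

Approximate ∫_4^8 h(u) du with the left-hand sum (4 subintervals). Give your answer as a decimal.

-500

Δu = 1.
Sum = 1·[(-71) + (-103) + (-141) + (-185)] = -500.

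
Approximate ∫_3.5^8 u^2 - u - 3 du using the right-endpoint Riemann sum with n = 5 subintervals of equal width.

138.87

Δu = (8 − 3.5)/5 = 0.9.
Right endpoints: 4.4, 5.3, 6.2, 7.1, 8.
f(4.4) = 11.96, f(5.3) = 19.79, f(6.2) = 29.24, f(7.1) = 40.31, f(8) = 53.
Sum = Δu · [f(4.4) + f(5.3) + f(6.2) + f(7.1) + f(8)].
Sum = 138.87.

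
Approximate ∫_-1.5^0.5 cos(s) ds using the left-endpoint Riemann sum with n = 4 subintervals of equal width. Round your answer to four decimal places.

Δs = (0.5 − (-1.5))/4 = 0.5.
Left endpoints: -1.5, -1, -0.5, 0.
f(-1.5) ≈ 0.0707, f(-1) ≈ 0.5403, f(-0.5) ≈ 0.8776, f(0) ≈ 1.0000.
Sum = Δs · [f(-1.5) + f(-1) + f(-0.5) + f(0)].
Sum ≈ 1.2443.

1.2443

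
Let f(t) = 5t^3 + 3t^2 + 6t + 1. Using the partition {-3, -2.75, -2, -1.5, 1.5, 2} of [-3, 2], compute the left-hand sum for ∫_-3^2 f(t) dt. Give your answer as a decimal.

Subinterval widths: 0.25, 0.75, 0.5, 3, 0.5.
Left endpoints: -3, -2.75, -2, -1.5, 1.5.
f(-3) = -125, f(-2.75) = -96.796875, f(-2) = -39, f(-1.5) = -18.125, f(1.5) = 33.625.
Sum = Σ Δt_i · f(t_i).
Sum = -160.91015625.

-160.91015625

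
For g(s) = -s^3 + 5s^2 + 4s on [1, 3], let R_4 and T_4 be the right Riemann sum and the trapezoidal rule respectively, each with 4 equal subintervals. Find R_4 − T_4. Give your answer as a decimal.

5.5

R_4 = 44.75.
T_4 = 39.25.
R_4 − T_4 = 5.5.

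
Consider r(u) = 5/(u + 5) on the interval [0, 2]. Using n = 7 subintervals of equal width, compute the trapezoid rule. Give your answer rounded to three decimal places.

1.683

Δu = (2 − 0)/7 = 2/7.
r(0) = 1, r(2/7) = 35/37, r(4/7) = 35/39, r(6/7) = 35/41, r(8/7) = 35/43, r(10/7) = 7/9, r(12/7) = 35/47, r(2) = 5/7.
T_7 = (Δu/2)·[r(u_0) + 2r(u_1) + ... + 2r(u_{6}) + r(u_7)].
Sum ≈ 1.683.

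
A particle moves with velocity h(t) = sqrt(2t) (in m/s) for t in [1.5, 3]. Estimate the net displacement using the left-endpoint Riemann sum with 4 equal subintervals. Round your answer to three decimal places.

Δt = (3 − 1.5)/4 = 0.375.
Left endpoints: 1.5, 1.875, 2.25, 2.625.
h(1.5) ≈ 1.732, h(1.875) ≈ 1.936, h(2.25) ≈ 2.121, h(2.625) ≈ 2.291.
Sum = Δt · [h(1.5) + h(1.875) + h(2.25) + h(2.625)].
Sum ≈ 3.030.

3.030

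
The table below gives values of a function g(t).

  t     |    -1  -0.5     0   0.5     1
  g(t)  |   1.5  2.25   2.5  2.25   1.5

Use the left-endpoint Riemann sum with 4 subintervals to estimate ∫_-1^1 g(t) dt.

Δt = 0.5.
Sum = 0.5·[1.5 + 2.25 + 2.5 + 2.25] = 4.25.

4.25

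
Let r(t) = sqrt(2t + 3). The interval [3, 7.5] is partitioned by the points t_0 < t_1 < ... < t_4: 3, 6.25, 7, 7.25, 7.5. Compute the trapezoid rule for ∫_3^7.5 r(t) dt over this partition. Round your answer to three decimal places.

16.387

Subinterval widths: 3.25, 0.75, 0.25, 0.25.
r(3) ≈ 3.000, r(6.25) ≈ 3.937, r(7) ≈ 4.123, r(7.25) ≈ 4.183, r(7.5) ≈ 4.243.
On each subinterval the trapezoid contributes (Δt_i/2)·[r(t_{i-1}) + r(t_i)].
Sum ≈ 16.387.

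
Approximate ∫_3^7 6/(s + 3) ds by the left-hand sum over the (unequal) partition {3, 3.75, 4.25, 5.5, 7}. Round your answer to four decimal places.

Subinterval widths: 0.75, 0.5, 1.25, 1.5.
Left endpoints: 3, 3.75, 4.25, 5.5.
f(3) = 1, f(3.75) = 8/9, f(4.25) = 24/29, f(5.5) = 12/17.
Sum = Σ Δs_i · f(s_i).
Sum ≈ 3.2878.

3.2878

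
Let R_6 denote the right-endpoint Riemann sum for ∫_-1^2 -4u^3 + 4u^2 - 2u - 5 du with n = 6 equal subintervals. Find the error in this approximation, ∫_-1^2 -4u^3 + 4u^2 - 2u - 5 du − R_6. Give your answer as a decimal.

7.75

Exact integral: ∫_-1^2 f(u) du = -21.
R_6 = -28.75.
Error = -21 − (-28.75) = 7.75.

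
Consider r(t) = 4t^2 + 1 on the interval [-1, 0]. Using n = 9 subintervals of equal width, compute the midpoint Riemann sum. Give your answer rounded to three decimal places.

2.329

Δt = (0 − (-1))/9 = 1/9.
Midpoints: -17/18, -5/6, -13/18, -11/18, -0.5, -7/18, -5/18, -1/6, -1/18.
r(-17/18) = 370/81, r(-5/6) = 34/9, r(-13/18) = 250/81, r(-11/18) = 202/81, r(-0.5) = 2, r(-7/18) = 130/81, r(-5/18) = 106/81, r(-1/6) = 10/9, r(-1/18) = 82/81.
Sum = Δt · [r(-17/18) + r(-5/6) + r(-13/18) + ...].
Sum ≈ 2.329.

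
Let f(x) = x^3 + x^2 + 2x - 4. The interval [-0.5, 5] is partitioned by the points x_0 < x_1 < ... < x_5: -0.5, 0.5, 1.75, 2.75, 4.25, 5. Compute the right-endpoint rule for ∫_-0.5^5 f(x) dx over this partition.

303.12890625

Subinterval widths: 1, 1.25, 1, 1.5, 0.75.
Right endpoints: 0.5, 1.75, 2.75, 4.25, 5.
f(0.5) = -2.625, f(1.75) = 7.921875, f(2.75) = 29.859375, f(4.25) = 99.328125, f(5) = 156.
Sum = Σ Δx_i · f(x_i).
Sum = 303.12890625.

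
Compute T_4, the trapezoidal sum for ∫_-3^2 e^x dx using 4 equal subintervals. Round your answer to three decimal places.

Δx = (2 − (-3))/4 = 1.25.
f(-3) ≈ 0.050, f(-1.75) ≈ 0.174, f(-0.5) ≈ 0.607, f(0.75) ≈ 2.117, f(2) ≈ 7.389.
T_4 = (Δx/2)·[f(x_0) + 2f(x_1) + 2f(x_2) + 2f(x_3) + f(x_4)].
Sum ≈ 8.271.

8.271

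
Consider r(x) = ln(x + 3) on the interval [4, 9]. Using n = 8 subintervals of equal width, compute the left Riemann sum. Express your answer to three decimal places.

Δx = (9 − 4)/8 = 0.625.
Left endpoints: 4, 4.625, 5.25, 5.875, 6.5, 7.125, 7.75, 8.375.
r(4) ≈ 1.946, r(4.625) ≈ 2.031, r(5.25) ≈ 2.110, r(5.875) ≈ 2.183, r(6.5) ≈ 2.251, r(7.125) ≈ 2.315, r(7.75) ≈ 2.375, r(8.375) ≈ 2.431.
Sum = Δx · [r(4) + r(4.625) + r(5.25) + ...].
Sum ≈ 11.027.

11.027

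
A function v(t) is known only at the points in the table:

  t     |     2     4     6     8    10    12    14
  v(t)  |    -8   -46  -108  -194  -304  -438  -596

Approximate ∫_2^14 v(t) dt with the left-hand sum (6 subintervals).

-2196

Δt = 2.
Sum = 2·[(-8) + (-46) + (-108) + (-194) + (-304) + (-438)] = -2196.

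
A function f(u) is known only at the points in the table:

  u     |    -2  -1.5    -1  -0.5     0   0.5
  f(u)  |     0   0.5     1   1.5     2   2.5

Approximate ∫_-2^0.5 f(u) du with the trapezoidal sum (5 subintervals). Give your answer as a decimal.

3.125

Δu = 0.5.
T_5 = (0.5/2)·[0 + 2·0.5 + 2·1 + 2·1.5 + 2·2 + 2.5] = 3.125.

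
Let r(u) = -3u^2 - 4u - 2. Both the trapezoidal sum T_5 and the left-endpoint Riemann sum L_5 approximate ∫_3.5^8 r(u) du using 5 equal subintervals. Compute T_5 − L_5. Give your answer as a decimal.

-77.9625

T_5 = -583.4475.
L_5 = -505.485.
T_5 − L_5 = -77.9625.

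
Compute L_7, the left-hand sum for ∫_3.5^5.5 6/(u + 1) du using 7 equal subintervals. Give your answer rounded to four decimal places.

Δu = (5.5 − 3.5)/7 = 2/7.
Left endpoints: 3.5, 53/14, 57/14, 61/14, 65/14, 69/14, 73/14.
f(3.5) = 4/3, f(53/14) = 84/67, f(57/14) = 84/71, f(61/14) = 1.12, f(65/14) = 84/79, f(69/14) = 84/83, f(73/14) = 28/29.
Sum = Δu · [f(3.5) + f(53/14) + f(57/14) + ...].
Sum ≈ 2.2660.

2.2660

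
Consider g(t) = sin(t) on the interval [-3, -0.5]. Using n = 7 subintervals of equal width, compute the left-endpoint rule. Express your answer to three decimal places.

-1.787

Δt = (-0.5 − (-3))/7 = 5/14.
Left endpoints: -3, -37/14, -16/7, -27/14, -11/7, -17/14, -6/7.
g(-3) ≈ -0.141, g(-37/14) ≈ -0.478, g(-16/7) ≈ -0.755, g(-27/14) ≈ -0.937, g(-11/7) ≈ -1.000, g(-17/14) ≈ -0.937, g(-6/7) ≈ -0.756.
Sum = Δt · [g(-3) + g(-37/14) + g(-16/7) + ...].
Sum ≈ -1.787.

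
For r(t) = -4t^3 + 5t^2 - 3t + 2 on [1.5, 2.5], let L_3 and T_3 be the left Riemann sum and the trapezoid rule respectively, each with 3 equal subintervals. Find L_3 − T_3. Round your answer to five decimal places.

L_3 ≈ -12.6018519.
T_3 ≈ -17.9351852.
L_3 − T_3 ≈ 5.33333.

5.33333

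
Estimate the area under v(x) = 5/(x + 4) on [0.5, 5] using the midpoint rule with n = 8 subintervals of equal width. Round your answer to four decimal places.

Δx = (5 − 0.5)/8 = 0.5625.
Midpoints: 0.78125, 1.34375, 1.90625, 2.46875, 3.03125, 3.59375, 4.15625, 4.71875.
v(0.78125) = 160/153, v(1.34375) = 160/171, v(1.90625) = 160/189, v(2.46875) = 160/207, v(3.03125) = 32/45, v(3.59375) = 160/243, v(4.15625) = 160/261, v(4.71875) = 160/279.
Sum = Δx · [v(0.78125) + v(1.34375) + v(1.90625) + ...].
Sum ≈ 3.4633.

3.4633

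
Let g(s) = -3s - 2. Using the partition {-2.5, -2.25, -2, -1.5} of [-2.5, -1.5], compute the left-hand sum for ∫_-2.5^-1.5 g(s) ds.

4.5625

Subinterval widths: 0.25, 0.25, 0.5.
Left endpoints: -2.5, -2.25, -2.
g(-2.5) = 5.5, g(-2.25) = 4.75, g(-2) = 4.
Sum = Σ Δs_i · g(s_i).
Sum = 4.5625.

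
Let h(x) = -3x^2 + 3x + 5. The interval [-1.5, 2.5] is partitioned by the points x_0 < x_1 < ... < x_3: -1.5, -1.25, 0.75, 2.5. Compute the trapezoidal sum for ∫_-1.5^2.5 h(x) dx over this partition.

Subinterval widths: 0.25, 2, 1.75.
h(-1.5) = -6.25, h(-1.25) = -3.4375, h(0.75) = 5.5625, h(2.5) = -6.25.
On each subinterval the trapezoid contributes (Δx_i/2)·[h(x_{i-1}) + h(x_i)].
Sum = 0.3125.

0.3125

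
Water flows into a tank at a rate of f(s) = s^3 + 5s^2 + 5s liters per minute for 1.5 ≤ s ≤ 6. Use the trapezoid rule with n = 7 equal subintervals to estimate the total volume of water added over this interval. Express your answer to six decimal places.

766.521046

Δs = (6 − 1.5)/7 = 9/14.
f(1.5) = 22.125, f(15/7) = 14925/343, f(39/14) = 204009/2744, f(24/7) = 39864/343, f(57/14) = 468483/2744, f(33/7) = 82137/343, f(75/14) = 889125/2744, f(6) = 426.
T_7 = (Δs/2)·[f(s_0) + 2f(s_1) + ... + 2f(s_{6}) + f(s_7)].
Sum ≈ 766.521046.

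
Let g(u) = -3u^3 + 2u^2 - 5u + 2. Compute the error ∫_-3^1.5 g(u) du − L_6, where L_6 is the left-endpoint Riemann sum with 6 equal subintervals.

Exact integral: ∫_-3^1.5 g(u) du = 103.078125.
L_6 = 154.44140625.
Error = 103.078125 − 154.44140625 = -51.36328125.

-51.36328125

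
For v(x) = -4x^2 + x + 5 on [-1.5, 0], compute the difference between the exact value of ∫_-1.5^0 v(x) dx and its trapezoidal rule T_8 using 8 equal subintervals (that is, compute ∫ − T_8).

0.03515625

Exact integral: ∫_-1.5^0 v(x) dx = 1.875.
T_8 = 1.83984375.
Error = 1.875 − 1.83984375 = 0.03515625.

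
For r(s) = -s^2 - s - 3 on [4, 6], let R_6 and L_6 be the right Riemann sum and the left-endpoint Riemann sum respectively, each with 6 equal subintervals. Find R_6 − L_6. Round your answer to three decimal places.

-7.333

R_6 ≈ -70.37037.
L_6 ≈ -63.03704.
R_6 − L_6 ≈ -7.333.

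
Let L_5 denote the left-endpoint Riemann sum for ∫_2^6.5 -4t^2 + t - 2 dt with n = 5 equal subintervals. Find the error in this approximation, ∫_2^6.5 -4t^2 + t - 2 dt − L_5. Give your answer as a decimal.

-64.395

Exact integral: ∫_2^6.5 f(t) dt = -345.375.
L_5 = -280.98.
Error = -345.375 − (-280.98) = -64.395.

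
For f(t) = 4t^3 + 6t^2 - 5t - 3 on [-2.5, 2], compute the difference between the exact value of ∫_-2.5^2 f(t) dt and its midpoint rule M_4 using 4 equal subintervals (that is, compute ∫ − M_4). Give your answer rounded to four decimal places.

Exact integral: ∫_-2.5^2 f(t) dt = 16.3125.
M_4 ≈ 14.888672.
Error ≈ 16.3125 − 14.888672 ≈ 1.4238.

1.4238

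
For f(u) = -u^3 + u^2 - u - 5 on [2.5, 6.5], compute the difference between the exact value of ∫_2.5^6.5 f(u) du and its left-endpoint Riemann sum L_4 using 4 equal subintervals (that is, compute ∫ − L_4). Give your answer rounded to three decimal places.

Exact integral: ∫_2.5^6.5 f(u) du ≈ -388.16667.
L_4 = -283.
Error ≈ -388.16667 − (-283) ≈ -105.167.

-105.167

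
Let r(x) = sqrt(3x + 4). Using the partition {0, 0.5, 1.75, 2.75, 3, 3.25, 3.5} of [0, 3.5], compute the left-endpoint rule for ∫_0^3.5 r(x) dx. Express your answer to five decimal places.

Subinterval widths: 0.5, 1.25, 1, 0.25, 0.25, 0.25.
Left endpoints: 0, 0.5, 1.75, 2.75, 3, 3.25.
r(0) ≈ 2.00000, r(0.5) ≈ 2.34521, r(1.75) ≈ 3.04138, r(2.75) ≈ 3.50000, r(3) ≈ 3.60555, r(3.25) ≈ 3.70810.
Sum = Σ Δx_i · r(x_i).
Sum ≈ 9.67630.

9.67630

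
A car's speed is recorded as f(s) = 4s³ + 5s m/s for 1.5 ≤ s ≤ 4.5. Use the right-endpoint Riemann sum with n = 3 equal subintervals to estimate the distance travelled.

651

Δs = (4.5 − 1.5)/3 = 1.
Right endpoints: 2.5, 3.5, 4.5.
f(2.5) = 75, f(3.5) = 189, f(4.5) = 387.
Sum = Δs · [f(2.5) + f(3.5) + f(4.5)].
Sum = 651.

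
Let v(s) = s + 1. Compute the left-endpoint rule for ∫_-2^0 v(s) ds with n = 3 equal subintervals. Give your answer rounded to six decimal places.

Δs = (0 − (-2))/3 = 2/3.
Left endpoints: -2, -4/3, -2/3.
v(-2) = -1, v(-4/3) = -1/3, v(-2/3) = 1/3.
Sum = Δs · [v(-2) + v(-4/3) + v(-2/3)].
Sum ≈ -0.666667.

-0.666667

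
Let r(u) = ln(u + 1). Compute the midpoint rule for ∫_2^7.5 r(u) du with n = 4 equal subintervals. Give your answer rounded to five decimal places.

Δu = (7.5 − 2)/4 = 1.375.
Midpoints: 2.6875, 4.0625, 5.4375, 6.8125.
r(2.6875) ≈ 1.30495, r(4.0625) ≈ 1.62186, r(5.4375) ≈ 1.86214, r(6.8125) ≈ 2.05573.
Sum = Δu · [r(2.6875) + r(4.0625) + r(5.4375) + r(6.8125)].
Sum ≈ 9.41143.

9.41143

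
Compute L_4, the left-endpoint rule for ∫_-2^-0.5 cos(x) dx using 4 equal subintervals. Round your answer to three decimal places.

0.182

Δx = (-0.5 − (-2))/4 = 0.375.
Left endpoints: -2, -1.625, -1.25, -0.875.
f(-2) ≈ -0.416, f(-1.625) ≈ -0.054, f(-1.25) ≈ 0.315, f(-0.875) ≈ 0.641.
Sum = Δx · [f(-2) + f(-1.625) + f(-1.25) + f(-0.875)].
Sum ≈ 0.182.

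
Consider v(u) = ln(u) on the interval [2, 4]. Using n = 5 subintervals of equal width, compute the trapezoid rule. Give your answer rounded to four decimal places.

2.1556

Δu = (4 − 2)/5 = 0.4.
v(2) ≈ 0.6931, v(2.4) ≈ 0.8755, v(2.8) ≈ 1.0296, v(3.2) ≈ 1.1632, v(3.6) ≈ 1.2809, v(4) ≈ 1.3863.
T_5 = (Δu/2)·[v(u_0) + 2v(u_1) + ... + 2v(u_{4}) + v(u_5)].
Sum ≈ 2.1556.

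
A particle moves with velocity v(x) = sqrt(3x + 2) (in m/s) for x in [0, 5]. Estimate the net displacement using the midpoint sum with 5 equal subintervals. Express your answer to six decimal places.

Δx = (5 − 0)/5 = 1.
Midpoints: 0.5, 1.5, 2.5, 3.5, 4.5.
v(0.5) ≈ 1.870829, v(1.5) ≈ 2.549510, v(2.5) ≈ 3.082207, v(3.5) ≈ 3.535534, v(4.5) ≈ 3.937004.
Sum = Δx · [v(0.5) + v(1.5) + v(2.5) + v(3.5) + v(4.5)].
Sum ≈ 14.975083.

14.975083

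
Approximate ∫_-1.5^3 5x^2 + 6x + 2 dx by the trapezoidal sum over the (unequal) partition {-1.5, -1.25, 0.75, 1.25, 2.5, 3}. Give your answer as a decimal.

88.390625

Subinterval widths: 0.25, 2, 0.5, 1.25, 0.5.
f(-1.5) = 4.25, f(-1.25) = 2.3125, f(0.75) = 9.3125, f(1.25) = 17.3125, f(2.5) = 48.25, f(3) = 65.
On each subinterval the trapezoid contributes (Δx_i/2)·[f(x_{i-1}) + f(x_i)].
Sum = 88.390625.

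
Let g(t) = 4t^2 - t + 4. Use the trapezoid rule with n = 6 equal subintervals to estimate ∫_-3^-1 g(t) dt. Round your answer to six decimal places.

Δt = (-1 − (-3))/6 = 1/3.
g(-3) = 43, g(-8/3) = 316/9, g(-7/3) = 253/9, g(-2) = 22, g(-5/3) = 151/9, g(-4/3) = 112/9, g(-1) = 9.
T_6 = (Δt/2)·[g(t_0) + 2g(t_1) + ... + 2g(t_{5}) + g(t_6)].
Sum ≈ 46.814815.

46.814815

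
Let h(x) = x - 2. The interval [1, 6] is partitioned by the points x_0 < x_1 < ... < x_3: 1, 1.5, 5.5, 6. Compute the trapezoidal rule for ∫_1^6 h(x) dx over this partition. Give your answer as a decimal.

Subinterval widths: 0.5, 4, 0.5.
h(1) = -1, h(1.5) = -0.5, h(5.5) = 3.5, h(6) = 4.
On each subinterval the trapezoid contributes (Δx_i/2)·[h(x_{i-1}) + h(x_i)].
Sum = 7.5.

7.5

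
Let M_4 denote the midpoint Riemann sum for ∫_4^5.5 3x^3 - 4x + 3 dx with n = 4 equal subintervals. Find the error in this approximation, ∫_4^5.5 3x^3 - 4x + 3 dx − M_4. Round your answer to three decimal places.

0.751

Exact integral: ∫_4^5.5 f(x) dx = 470.296875.
M_4 ≈ 469.54541.
Error ≈ 470.296875 − 469.54541 ≈ 0.751.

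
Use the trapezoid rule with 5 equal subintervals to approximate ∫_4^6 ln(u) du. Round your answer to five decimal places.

3.20427

Δu = (6 − 4)/5 = 0.4.
f(4) ≈ 1.38629, f(4.4) ≈ 1.48160, f(4.8) ≈ 1.56862, f(5.2) ≈ 1.64866, f(5.6) ≈ 1.72277, f(6) ≈ 1.79176.
T_5 = (Δu/2)·[f(u_0) + 2f(u_1) + ... + 2f(u_{4}) + f(u_5)].
Sum ≈ 3.20427.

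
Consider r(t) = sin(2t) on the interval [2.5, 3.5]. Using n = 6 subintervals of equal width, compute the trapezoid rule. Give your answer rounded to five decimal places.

-0.23294

Δt = (3.5 − 2.5)/6 = 1/6.
r(2.5) ≈ -0.95892, r(8/3) ≈ -0.81333, r(17/6) ≈ -0.57820, r(3) ≈ -0.27942, r(19/6) ≈ 0.05013, r(10/3) ≈ 0.37415, r(3.5) ≈ 0.65699.
T_6 = (Δt/2)·[r(t_0) + 2r(t_1) + ... + 2r(t_{5}) + r(t_6)].
Sum ≈ -0.23294.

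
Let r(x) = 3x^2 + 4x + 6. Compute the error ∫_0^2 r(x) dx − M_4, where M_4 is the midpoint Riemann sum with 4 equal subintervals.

Exact integral: ∫_0^2 r(x) dx = 28.
M_4 = 27.875.
Error = 28 − 27.875 = 0.125.

0.125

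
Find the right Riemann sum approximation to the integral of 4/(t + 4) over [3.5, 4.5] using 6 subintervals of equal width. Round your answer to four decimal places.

Δt = (4.5 − 3.5)/6 = 1/6.
Right endpoints: 11/3, 23/6, 4, 25/6, 13/3, 4.5.
f(11/3) = 12/23, f(23/6) = 24/47, f(4) = 0.5, f(25/6) = 24/49, f(13/3) = 0.48, f(4.5) = 8/17.
Sum = Δt · [f(11/3) + f(23/6) + f(4) + ...].
Sum ≈ 0.4955.

0.4955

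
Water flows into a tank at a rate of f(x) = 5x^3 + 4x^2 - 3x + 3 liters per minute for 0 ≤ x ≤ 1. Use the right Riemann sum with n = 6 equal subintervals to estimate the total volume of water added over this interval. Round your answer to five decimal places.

4.63657

Δx = (1 − 0)/6 = 1/6.
Right endpoints: 1/6, 1/3, 0.5, 2/3, 5/6, 1.
f(1/6) = 569/216, f(1/3) = 71/27, f(0.5) = 3.125, f(2/3) = 115/27, f(5/6) = 1333/216, f(1) = 9.
Sum = Δx · [f(1/6) + f(1/3) + f(0.5) + ...].
Sum ≈ 4.63657.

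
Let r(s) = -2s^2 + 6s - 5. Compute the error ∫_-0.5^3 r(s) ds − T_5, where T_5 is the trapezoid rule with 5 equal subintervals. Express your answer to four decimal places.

Exact integral: ∫_-0.5^3 r(s) ds ≈ -9.333333.
T_5 = -9.905.
Error ≈ -9.333333 − (-9.905) ≈ 0.5717.

0.5717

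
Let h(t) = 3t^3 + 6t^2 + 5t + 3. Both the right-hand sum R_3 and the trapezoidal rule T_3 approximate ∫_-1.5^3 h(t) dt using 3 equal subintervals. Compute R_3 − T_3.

115.59375

R_3 = 285.1875.
T_3 = 169.59375.
R_3 − T_3 = 115.59375.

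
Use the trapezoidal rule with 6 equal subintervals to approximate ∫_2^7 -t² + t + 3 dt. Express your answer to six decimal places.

-74.745370

Δt = (7 − 2)/6 = 5/6.
f(2) = 1, f(17/6) = -79/36, f(11/3) = -61/9, f(4.5) = -12.75, f(16/3) = -181/9, f(37/6) = -1039/36, f(7) = -39.
T_6 = (Δt/2)·[f(t_0) + 2f(t_1) + ... + 2f(t_{5}) + f(t_6)].
Sum ≈ -74.745370.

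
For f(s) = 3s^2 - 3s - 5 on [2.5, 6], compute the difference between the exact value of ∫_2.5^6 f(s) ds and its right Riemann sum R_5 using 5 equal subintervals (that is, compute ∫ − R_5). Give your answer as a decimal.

-28.42

Exact integral: ∫_2.5^6 f(s) ds = 138.25.
R_5 = 166.67.
Error = 138.25 − 166.67 = -28.42.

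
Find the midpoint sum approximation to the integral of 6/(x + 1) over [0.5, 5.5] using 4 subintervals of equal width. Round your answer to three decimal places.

8.650

Δx = (5.5 − 0.5)/4 = 1.25.
Midpoints: 1.125, 2.375, 3.625, 4.875.
f(1.125) = 48/17, f(2.375) = 16/9, f(3.625) = 48/37, f(4.875) = 48/47.
Sum = Δx · [f(1.125) + f(2.375) + f(3.625) + f(4.875)].
Sum ≈ 8.650.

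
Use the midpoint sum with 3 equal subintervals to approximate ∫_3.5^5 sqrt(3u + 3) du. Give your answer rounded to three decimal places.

Δu = (5 − 3.5)/3 = 0.5.
Midpoints: 3.75, 4.25, 4.75.
f(3.75) ≈ 3.775, f(4.25) ≈ 3.969, f(4.75) ≈ 4.153.
Sum = Δu · [f(3.75) + f(4.25) + f(4.75)].
Sum ≈ 5.948.

5.948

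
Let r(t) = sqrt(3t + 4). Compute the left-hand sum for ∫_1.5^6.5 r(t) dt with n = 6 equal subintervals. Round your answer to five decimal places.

Δt = (6.5 − 1.5)/6 = 5/6.
Left endpoints: 1.5, 7/3, 19/6, 4, 29/6, 17/3.
r(1.5) ≈ 2.91548, r(7/3) ≈ 3.31662, r(19/6) ≈ 3.67423, r(4) ≈ 4.00000, r(29/6) ≈ 4.30116, r(17/3) ≈ 4.58258.
Sum = Δt · [r(1.5) + r(7/3) + r(19/6) + ...].
Sum ≈ 18.99173.

18.99173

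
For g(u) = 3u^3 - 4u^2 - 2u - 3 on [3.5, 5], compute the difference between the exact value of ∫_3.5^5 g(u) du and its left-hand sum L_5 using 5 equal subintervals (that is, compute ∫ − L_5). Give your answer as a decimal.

Exact integral: ∫_3.5^5 g(u) du = 229.453125.
L_5 = 201.3675.
Error = 229.453125 − 201.3675 = 28.085625.

28.085625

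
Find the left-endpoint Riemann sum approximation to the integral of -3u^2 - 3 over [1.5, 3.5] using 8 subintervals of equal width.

-41.8125

Δu = (3.5 − 1.5)/8 = 0.25.
Left endpoints: 1.5, 1.75, 2, 2.25, 2.5, 2.75, 3, 3.25.
f(1.5) = -9.75, f(1.75) = -12.1875, f(2) = -15, f(2.25) = -18.1875, f(2.5) = -21.75, f(2.75) = -25.6875, f(3) = -30, f(3.25) = -34.6875.
Sum = Δu · [f(1.5) + f(1.75) + f(2) + ...].
Sum = -41.8125.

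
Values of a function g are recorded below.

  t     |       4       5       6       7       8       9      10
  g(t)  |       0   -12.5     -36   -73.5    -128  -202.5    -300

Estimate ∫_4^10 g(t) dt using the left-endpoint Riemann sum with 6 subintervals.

Δt = 1.
Sum = 1·[0 + (-12.5) + (-36) + (-73.5) + (-128) + (-202.5)] = -452.5.

-452.5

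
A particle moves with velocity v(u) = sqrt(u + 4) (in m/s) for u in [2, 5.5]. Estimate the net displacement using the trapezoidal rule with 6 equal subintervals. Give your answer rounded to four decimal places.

Δu = (5.5 − 2)/6 = 7/12.
v(2) ≈ 2.4495, v(31/12) ≈ 2.5658, v(19/6) ≈ 2.6771, v(3.75) ≈ 2.7839, v(13/3) ≈ 2.8868, v(59/12) ≈ 2.9861, v(5.5) ≈ 3.0822.
T_6 = (Δu/2)·[v(u_0) + 2v(u_1) + ... + 2v(u_{5}) + v(u_6)].
Sum ≈ 9.7215.

9.7215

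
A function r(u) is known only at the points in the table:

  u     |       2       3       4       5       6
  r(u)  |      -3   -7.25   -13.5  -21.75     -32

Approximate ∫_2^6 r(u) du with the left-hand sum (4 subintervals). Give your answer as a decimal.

-45.5

Δu = 1.
Sum = 1·[(-3) + (-7.25) + (-13.5) + (-21.75)] = -45.5.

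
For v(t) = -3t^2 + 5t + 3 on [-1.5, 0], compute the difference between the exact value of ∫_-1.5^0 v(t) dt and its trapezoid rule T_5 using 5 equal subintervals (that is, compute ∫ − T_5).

Exact integral: ∫_-1.5^0 v(t) dt = -4.5.
T_5 = -4.5675.
Error = -4.5 − (-4.5675) = 0.0675.

0.0675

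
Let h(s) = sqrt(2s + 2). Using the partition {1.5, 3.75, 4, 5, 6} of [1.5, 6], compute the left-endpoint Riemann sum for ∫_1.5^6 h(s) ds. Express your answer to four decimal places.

Subinterval widths: 2.25, 0.25, 1, 1.
Left endpoints: 1.5, 3.75, 4, 5.
h(1.5) ≈ 2.2361, h(3.75) ≈ 3.0822, h(4) ≈ 3.1623, h(5) ≈ 3.4641.
Sum = Σ Δs_i · h(s_i).
Sum ≈ 12.4281.

12.4281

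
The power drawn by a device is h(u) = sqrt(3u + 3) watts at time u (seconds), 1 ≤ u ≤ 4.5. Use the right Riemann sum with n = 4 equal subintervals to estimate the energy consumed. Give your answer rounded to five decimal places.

12.31814

Δu = (4.5 − 1)/4 = 0.875.
Right endpoints: 1.875, 2.75, 3.625, 4.5.
h(1.875) ≈ 2.93684, h(2.75) ≈ 3.35410, h(3.625) ≈ 3.72492, h(4.5) ≈ 4.06202.
Sum = Δu · [h(1.875) + h(2.75) + h(3.625) + h(4.5)].
Sum ≈ 12.31814.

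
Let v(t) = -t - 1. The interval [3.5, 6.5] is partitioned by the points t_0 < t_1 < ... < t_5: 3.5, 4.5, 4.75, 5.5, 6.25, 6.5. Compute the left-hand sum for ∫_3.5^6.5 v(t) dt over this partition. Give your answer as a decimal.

-16.875

Subinterval widths: 1, 0.25, 0.75, 0.75, 0.25.
Left endpoints: 3.5, 4.5, 4.75, 5.5, 6.25.
v(3.5) = -4.5, v(4.5) = -5.5, v(4.75) = -5.75, v(5.5) = -6.5, v(6.25) = -7.25.
Sum = Σ Δt_i · v(t_i).
Sum = -16.875.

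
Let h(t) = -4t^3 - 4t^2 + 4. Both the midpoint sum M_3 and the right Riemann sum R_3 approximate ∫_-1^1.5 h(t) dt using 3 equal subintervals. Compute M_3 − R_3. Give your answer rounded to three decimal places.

12.413

M_3 ≈ 1.11690.
R_3 ≈ -11.29630.
M_3 − R_3 ≈ 12.413.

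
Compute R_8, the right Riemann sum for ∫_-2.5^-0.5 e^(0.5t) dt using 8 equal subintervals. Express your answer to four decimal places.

Δt = (-0.5 − (-2.5))/8 = 0.25.
Right endpoints: -2.25, -2, -1.75, -1.5, -1.25, -1, -0.75, -0.5.
f(-2.25) ≈ 0.3247, f(-2) ≈ 0.3679, f(-1.75) ≈ 0.4169, f(-1.5) ≈ 0.4724, f(-1.25) ≈ 0.5353, f(-1) ≈ 0.6065, f(-0.75) ≈ 0.6873, f(-0.5) ≈ 0.7788.
Sum = Δt · [f(-2.25) + f(-2) + f(-1.75) + ...].
Sum ≈ 1.0474.

1.0474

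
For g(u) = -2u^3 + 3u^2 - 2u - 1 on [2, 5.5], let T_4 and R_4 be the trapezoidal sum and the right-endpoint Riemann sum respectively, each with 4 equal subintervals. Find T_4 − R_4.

107.1875

T_4 ≈ -329.615234.
R_4 ≈ -436.802734.
T_4 − R_4 = 107.1875.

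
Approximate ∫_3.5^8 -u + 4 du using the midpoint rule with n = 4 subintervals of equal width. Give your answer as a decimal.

-7.875

Δu = (8 − 3.5)/4 = 1.125.
Midpoints: 4.0625, 5.1875, 6.3125, 7.4375.
f(4.0625) = -0.0625, f(5.1875) = -1.1875, f(6.3125) = -2.3125, f(7.4375) = -3.4375.
Sum = Δu · [f(4.0625) + f(5.1875) + f(6.3125) + f(7.4375)].
Sum = -7.875.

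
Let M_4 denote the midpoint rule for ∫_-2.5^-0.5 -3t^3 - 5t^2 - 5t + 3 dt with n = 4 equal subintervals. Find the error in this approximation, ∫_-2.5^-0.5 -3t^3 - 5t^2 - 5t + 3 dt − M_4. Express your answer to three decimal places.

Exact integral: ∫_-2.5^-0.5 f(t) dt ≈ 24.41667.
M_4 = 24.0625.
Error ≈ 24.41667 − 24.0625 ≈ 0.354.

0.354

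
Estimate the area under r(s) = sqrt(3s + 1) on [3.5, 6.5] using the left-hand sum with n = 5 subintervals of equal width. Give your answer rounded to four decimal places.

Δs = (6.5 − 3.5)/5 = 0.6.
Left endpoints: 3.5, 4.1, 4.7, 5.3, 5.9.
r(3.5) ≈ 3.3912, r(4.1) ≈ 3.6469, r(4.7) ≈ 3.8859, r(5.3) ≈ 4.1110, r(5.9) ≈ 4.3243.
Sum = Δs · [r(3.5) + r(4.1) + r(4.7) + r(5.3) + r(5.9)].
Sum ≈ 11.6156.

11.6156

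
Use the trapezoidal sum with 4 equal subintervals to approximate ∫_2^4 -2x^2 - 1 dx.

Δx = (4 − 2)/4 = 0.5.
f(2) = -9, f(2.5) = -13.5, f(3) = -19, f(3.5) = -25.5, f(4) = -33.
T_4 = (Δx/2)·[f(x_0) + 2f(x_1) + 2f(x_2) + 2f(x_3) + f(x_4)].
Sum = -39.5.

-39.5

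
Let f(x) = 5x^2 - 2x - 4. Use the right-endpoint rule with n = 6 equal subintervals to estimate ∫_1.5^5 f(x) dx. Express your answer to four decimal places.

Δx = (5 − 1.5)/6 = 7/12.
Right endpoints: 25/12, 8/3, 3.25, 23/6, 53/12, 5.
f(25/12) = 1949/144, f(8/3) = 236/9, f(3.25) = 42.3125, f(23/6) = 2225/36, f(53/12) = 12197/144, f(5) = 111.
Sum = Δx · [f(25/12) + f(8/3) + f(3.25) + ...].
Sum ≈ 198.0862.

198.0862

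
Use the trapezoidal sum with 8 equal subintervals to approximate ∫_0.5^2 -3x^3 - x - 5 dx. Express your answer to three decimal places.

-21.427

Δx = (2 − 0.5)/8 = 0.1875.
f(0.5) = -5.875, f(0.6875) = -27289/4096, f(0.875) = -4037/512, f(1.0625) = -39571/4096, f(1.25) = -12.109375, f(1.4375) = -62869/4096, f(1.625) = -9983/512, f(1.8125) = -101071/4096, f(2) = -31.
T_8 = (Δx/2)·[f(x_0) + 2f(x_1) + ... + 2f(x_{7}) + f(x_8)].
Sum ≈ -21.427.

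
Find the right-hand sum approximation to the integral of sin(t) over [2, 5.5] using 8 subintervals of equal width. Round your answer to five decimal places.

Δt = (5.5 − 2)/8 = 0.4375.
Right endpoints: 2.4375, 2.875, 3.3125, 3.75, 4.1875, 4.625, 5.0625, 5.5.
f(2.4375) ≈ 0.64734, f(2.875) ≈ 0.26345, f(3.3125) ≈ -0.17008, f(3.75) ≈ -0.57156, f(4.1875) ≈ -0.86538, f(4.625) ≈ -0.99618, f(5.0625) ≈ -0.93933, f(5.5) ≈ -0.70554.
Sum = Δt · [f(2.4375) + f(2.875) + f(3.3125) + ...].
Sum ≈ -1.46006.

-1.46006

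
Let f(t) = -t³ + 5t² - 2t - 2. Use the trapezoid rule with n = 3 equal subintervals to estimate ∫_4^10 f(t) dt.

-1036

Δt = (10 − 4)/3 = 2.
f(4) = 6, f(6) = -50, f(8) = -210, f(10) = -522.
T_3 = (Δt/2)·[f(t_0) + 2f(t_1) + 2f(t_2) + f(t_3)].
Sum = -1036.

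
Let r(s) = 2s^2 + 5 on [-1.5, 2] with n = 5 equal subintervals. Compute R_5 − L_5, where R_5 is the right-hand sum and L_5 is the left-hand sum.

2.45

R_5 = 26.88.
L_5 = 24.43.
R_5 − L_5 = 2.45.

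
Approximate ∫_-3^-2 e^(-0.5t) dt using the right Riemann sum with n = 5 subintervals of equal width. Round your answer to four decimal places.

3.3534

Δt = (-2 − (-3))/5 = 0.2.
Right endpoints: -2.8, -2.6, -2.4, -2.2, -2.
f(-2.8) ≈ 4.0552, f(-2.6) ≈ 3.6693, f(-2.4) ≈ 3.3201, f(-2.2) ≈ 3.0042, f(-2) ≈ 2.7183.
Sum = Δt · [f(-2.8) + f(-2.6) + f(-2.4) + f(-2.2) + f(-2)].
Sum ≈ 3.3534.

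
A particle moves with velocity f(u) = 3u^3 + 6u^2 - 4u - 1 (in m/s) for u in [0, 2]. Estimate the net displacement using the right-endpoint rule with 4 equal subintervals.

Δu = (2 − 0)/4 = 0.5.
Right endpoints: 0.5, 1, 1.5, 2.
f(0.5) = -1.125, f(1) = 4, f(1.5) = 16.625, f(2) = 39.
Sum = Δu · [f(0.5) + f(1) + f(1.5) + f(2)].
Sum = 29.25.

29.25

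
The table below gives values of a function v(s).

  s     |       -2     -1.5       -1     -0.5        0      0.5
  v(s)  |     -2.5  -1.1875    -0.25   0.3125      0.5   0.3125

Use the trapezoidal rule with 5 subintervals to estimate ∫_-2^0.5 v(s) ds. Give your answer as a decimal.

Δs = 0.5.
T_5 = (0.5/2)·[(-2.5) + 2·(-1.1875) + 2·(-0.25) + 2·0.3125 + 2·0.5 + 0.3125] = -0.859375.

-0.859375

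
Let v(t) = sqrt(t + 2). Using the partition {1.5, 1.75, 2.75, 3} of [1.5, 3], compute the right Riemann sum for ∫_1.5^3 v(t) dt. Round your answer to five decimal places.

Subinterval widths: 0.25, 1, 0.25.
Right endpoints: 1.75, 2.75, 3.
v(1.75) ≈ 1.93649, v(2.75) ≈ 2.17945, v(3) ≈ 2.23607.
Sum = Σ Δt_i · v(t_i).
Sum ≈ 3.22259.

3.22259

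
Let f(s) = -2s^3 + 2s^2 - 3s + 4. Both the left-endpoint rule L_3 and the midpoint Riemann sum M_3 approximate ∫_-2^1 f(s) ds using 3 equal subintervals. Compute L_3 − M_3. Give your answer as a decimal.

L_3 = 49.
M_3 = 28.75.
L_3 − M_3 = 20.25.

20.25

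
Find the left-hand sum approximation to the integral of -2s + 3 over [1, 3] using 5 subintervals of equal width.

-1.2

Δs = (3 − 1)/5 = 0.4.
Left endpoints: 1, 1.4, 1.8, 2.2, 2.6.
f(1) = 1, f(1.4) = 0.2, f(1.8) = -0.6, f(2.2) = -1.4, f(2.6) = -2.2.
Sum = Δs · [f(1) + f(1.4) + f(1.8) + f(2.2) + f(2.6)].
Sum = -1.2.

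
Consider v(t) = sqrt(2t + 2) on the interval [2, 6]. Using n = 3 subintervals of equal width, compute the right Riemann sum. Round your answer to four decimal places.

Δt = (6 − 2)/3 = 4/3.
Right endpoints: 10/3, 14/3, 6.
v(10/3) ≈ 2.9439, v(14/3) ≈ 3.3665, v(6) ≈ 3.7417.
Sum = Δt · [v(10/3) + v(14/3) + v(6)].
Sum ≈ 13.4028.

13.4028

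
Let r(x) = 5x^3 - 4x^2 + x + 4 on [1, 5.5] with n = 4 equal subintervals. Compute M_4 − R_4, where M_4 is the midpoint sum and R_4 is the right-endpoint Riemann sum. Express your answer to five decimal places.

M_4 ≈ 933.4643555.
R_4 ≈ 1399.0166016.
M_4 − R_4 ≈ -465.55225.

-465.55225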